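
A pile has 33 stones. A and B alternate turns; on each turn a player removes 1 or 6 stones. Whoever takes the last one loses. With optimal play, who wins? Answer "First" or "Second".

i:   0  1  2  3  4  5  6  7  8  9 10 11 12 13 14 15 16 17 18 19 20 21 22 23 24 25 26 27 28 29 30 31 32 33
     W  L  W  L  W  L  W  W  L  W  L  W  L  W  W  L  W  L  W  L  W  W  L  W  L  W  L  W  W  L  W  L  W  L
Position 33 is L, so the second player wins.

Second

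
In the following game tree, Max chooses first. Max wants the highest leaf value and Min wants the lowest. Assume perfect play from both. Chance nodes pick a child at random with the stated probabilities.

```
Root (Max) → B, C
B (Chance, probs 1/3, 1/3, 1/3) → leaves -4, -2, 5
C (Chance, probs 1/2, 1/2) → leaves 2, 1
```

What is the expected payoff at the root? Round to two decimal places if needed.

B (Chance): 1/3·-4 + 1/3·-2 + 1/3·5 = -0.33
C (Chance): 1/2·2 + 1/2·1 = 1.5
Root (Max): max(-0.33, 1.5) = 1.5

1.5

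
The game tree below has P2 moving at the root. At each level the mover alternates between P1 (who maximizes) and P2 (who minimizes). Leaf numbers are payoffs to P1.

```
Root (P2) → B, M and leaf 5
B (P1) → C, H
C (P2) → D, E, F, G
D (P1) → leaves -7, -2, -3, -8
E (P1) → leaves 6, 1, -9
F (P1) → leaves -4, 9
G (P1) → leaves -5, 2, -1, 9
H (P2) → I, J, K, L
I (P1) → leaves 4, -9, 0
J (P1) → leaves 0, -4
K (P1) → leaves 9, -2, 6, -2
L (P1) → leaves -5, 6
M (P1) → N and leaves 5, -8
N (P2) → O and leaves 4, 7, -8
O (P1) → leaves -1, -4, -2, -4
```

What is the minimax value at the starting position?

D (P1): max(-7, -2, -3, -8) = -2
E (P1): max(6, 1, -9) = 6
F (P1): max(-4, 9) = 9
G (P1): max(-5, 2, -1, 9) = 9
C (P2): min(-2, 6, 9, 9) = -2
I (P1): max(4, -9, 0) = 4
J (P1): max(0, -4) = 0
K (P1): max(9, -2, 6, -2) = 9
L (P1): max(-5, 6) = 6
H (P2): min(4, 0, 9, 6) = 0
B (P1): max(-2, 0) = 0
O (P1): max(-1, -4, -2, -4) = -1
N (P2): min(-1, 4, 7, -8) = -8
M (P1): max(-8, 5, -8) = 5
Root (P2): min(0, 5, 5) = 0

0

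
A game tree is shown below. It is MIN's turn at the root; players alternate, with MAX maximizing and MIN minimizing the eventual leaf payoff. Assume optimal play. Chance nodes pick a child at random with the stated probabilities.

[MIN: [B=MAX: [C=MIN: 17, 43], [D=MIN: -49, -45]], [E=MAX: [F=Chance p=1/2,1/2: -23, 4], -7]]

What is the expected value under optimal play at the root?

C (MIN): min(17, 43) = 17
D (MIN): min(-49, -45) = -49
B (MAX): max(17, -49) = 17
F (Chance): 1/2·-23 + 1/2·4 = -9.5
E (MAX): max(-9.5, -7) = -7
Root (MIN): min(17, -7) = -7

-7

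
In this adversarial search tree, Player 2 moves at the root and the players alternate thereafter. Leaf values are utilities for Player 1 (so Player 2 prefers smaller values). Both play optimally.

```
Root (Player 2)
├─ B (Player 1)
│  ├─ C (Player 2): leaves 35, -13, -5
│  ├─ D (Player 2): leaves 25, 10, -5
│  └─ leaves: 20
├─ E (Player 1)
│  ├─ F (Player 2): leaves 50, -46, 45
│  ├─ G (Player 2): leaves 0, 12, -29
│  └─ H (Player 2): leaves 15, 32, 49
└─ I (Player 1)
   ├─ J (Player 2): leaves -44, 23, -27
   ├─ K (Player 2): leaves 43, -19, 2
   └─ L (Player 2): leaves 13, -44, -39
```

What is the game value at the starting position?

-19

C (Player 2): min(35, -13, -5) = -13
D (Player 2): min(25, 10, -5) = -5
B (Player 1): max(-13, -5, 20) = 20
F (Player 2): min(50, -46, 45) = -46
G (Player 2): min(0, 12, -29) = -29
H (Player 2): min(15, 32, 49) = 15
E (Player 1): max(-46, -29, 15) = 15
J (Player 2): min(-44, 23, -27) = -44
K (Player 2): min(43, -19, 2) = -19
L (Player 2): min(13, -44, -39) = -44
I (Player 1): max(-44, -19, -44) = -19
Root (Player 2): min(20, 15, -19) = -19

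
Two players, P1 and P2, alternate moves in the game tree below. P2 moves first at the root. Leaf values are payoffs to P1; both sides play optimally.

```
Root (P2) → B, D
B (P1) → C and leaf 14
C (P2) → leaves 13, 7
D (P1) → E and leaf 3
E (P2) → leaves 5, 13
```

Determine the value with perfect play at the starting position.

5

C (P2): min(13, 7) = 7
B (P1): max(7, 14) = 14
E (P2): min(5, 13) = 5
D (P1): max(5, 3) = 5
Root (P2): min(14, 5) = 5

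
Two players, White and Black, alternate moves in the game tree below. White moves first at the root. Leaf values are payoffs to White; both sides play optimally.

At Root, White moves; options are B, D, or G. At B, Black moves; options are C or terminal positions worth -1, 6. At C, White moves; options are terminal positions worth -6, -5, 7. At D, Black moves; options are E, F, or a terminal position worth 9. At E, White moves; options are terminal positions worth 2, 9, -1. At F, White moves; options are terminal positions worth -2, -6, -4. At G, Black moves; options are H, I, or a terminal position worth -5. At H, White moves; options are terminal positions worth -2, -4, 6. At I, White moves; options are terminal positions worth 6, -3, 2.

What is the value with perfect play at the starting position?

C (White): max(-6, -5, 7) = 7
B (Black): min(7, -1, 6) = -1
E (White): max(2, 9, -1) = 9
F (White): max(-2, -6, -4) = -2
D (Black): min(9, -2, 9) = -2
H (White): max(-2, -4, 6) = 6
I (White): max(6, -3, 2) = 6
G (Black): min(6, 6, -5) = -5
Root (White): max(-1, -2, -5) = -1

-1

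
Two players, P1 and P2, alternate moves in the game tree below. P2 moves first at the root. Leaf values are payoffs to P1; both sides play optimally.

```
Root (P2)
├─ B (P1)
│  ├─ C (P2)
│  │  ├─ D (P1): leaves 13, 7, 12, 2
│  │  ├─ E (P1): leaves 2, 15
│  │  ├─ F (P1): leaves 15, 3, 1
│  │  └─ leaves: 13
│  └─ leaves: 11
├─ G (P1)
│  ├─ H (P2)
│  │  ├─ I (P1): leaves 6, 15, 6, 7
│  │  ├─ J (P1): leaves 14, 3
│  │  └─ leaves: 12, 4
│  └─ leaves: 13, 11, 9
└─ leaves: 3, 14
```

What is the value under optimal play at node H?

I: max(6, 15, 6, 7) = 15
J: max(14, 3) = 14
H: min(15, 14, 12, 4) = 4

4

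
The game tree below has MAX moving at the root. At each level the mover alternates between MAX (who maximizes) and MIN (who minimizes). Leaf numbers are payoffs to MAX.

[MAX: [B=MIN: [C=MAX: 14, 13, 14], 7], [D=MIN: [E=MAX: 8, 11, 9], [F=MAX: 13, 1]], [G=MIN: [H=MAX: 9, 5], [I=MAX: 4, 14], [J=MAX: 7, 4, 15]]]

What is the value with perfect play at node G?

H: max(9, 5) = 9
I: max(4, 14) = 14
J: max(7, 4, 15) = 15
G: min(9, 14, 15) = 9

9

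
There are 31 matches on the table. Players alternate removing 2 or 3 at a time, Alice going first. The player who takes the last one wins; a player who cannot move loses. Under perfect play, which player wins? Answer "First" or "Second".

Mark each pile size as W (mover wins) or L (mover loses):
i:   0  1  2  3  4  5  6  7  8  9 10 11 12 13 14 15 16 17 18 19 20 21 22 23 24 25 26 27 28 29 30 31
     L  L  W  W  W  L  L  W  W  W  L  L  W  W  W  L  L  W  W  W  L  L  W  W  W  L  L  W  W  W  L  L
Position 31 is L, so the second player wins.

Second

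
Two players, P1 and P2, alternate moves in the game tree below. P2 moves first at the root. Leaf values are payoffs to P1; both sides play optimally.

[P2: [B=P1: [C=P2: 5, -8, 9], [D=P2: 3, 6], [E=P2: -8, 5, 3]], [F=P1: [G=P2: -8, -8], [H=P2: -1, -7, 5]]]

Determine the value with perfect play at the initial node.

-7

C (P2): min(5, -8, 9) = -8
D (P2): min(3, 6) = 3
E (P2): min(-8, 5, 3) = -8
B (P1): max(-8, 3, -8) = 3
G (P2): min(-8, -8) = -8
H (P2): min(-1, -7, 5) = -7
F (P1): max(-8, -7) = -7
Root (P2): min(3, -7) = -7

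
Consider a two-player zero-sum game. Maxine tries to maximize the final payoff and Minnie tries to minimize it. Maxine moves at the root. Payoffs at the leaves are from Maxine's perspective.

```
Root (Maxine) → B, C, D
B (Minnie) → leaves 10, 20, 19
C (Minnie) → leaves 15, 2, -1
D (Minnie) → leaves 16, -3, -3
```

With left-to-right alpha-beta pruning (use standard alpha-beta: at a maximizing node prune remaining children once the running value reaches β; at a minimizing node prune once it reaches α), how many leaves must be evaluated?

B [α=-∞,β=+∞]: v=10
C [α=10,β=+∞]: v=2 after child 2 ≤ α → α-cutoff, skip 1
D [α=10,β=+∞]: v=-3 after child 2 ≤ α → α-cutoff, skip 1
Root [α=-∞,β=+∞]: v=10
Leaves evaluated: 7 of 9.

7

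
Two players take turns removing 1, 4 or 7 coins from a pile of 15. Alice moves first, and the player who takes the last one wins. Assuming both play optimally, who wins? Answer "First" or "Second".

First

Mark each pile size as W (mover wins) or L (mover loses):
i:   0  1  2  3  4  5  6  7  8  9 10 11 12 13 14 15
     L  W  L  W  W  L  W  W  L  W  L  W  W  L  W  W
Position 15 is W, so the first player wins.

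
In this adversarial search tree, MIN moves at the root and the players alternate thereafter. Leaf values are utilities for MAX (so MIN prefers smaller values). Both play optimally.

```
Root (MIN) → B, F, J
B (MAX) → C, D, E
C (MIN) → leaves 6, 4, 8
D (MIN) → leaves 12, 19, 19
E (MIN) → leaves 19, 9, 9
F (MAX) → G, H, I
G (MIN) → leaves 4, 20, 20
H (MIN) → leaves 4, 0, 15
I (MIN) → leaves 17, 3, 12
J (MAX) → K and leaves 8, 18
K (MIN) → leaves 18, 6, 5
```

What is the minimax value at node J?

18

K: min(18, 6, 5) = 5
J: max(5, 8, 18) = 18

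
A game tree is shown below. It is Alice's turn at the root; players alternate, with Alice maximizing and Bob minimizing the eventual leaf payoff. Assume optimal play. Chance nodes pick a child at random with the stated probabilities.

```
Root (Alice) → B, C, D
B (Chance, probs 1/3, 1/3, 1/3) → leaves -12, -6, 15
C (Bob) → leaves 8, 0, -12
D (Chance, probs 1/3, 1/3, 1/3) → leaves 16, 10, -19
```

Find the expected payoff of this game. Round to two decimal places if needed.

B (Chance): 1/3·-12 + 1/3·-6 + 1/3·15 = -1
C (Bob): min(8, 0, -12) = -12
D (Chance): 1/3·16 + 1/3·10 + 1/3·-19 = 2.33
Root (Alice): max(-1, -12, 2.33) = 2.33

2.33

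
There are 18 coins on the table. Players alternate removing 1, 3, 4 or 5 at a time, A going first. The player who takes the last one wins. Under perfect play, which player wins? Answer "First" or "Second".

Mark each pile size as W (mover wins) or L (mover loses):
i:   0  1  2  3  4  5  6  7  8  9 10 11 12 13 14 15 16 17 18
     L  W  L  W  W  W  W  W  L  W  L  W  W  W  W  W  L  W  L
Position 18 is L, so the second player wins.

Second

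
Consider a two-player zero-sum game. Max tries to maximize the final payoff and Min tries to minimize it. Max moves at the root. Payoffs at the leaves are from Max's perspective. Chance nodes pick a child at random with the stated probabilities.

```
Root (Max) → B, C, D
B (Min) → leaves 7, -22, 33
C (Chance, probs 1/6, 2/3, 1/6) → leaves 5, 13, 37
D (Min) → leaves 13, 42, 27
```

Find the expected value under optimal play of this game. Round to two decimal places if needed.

15.67

B (Min): min(7, -22, 33) = -22
C (Chance): 1/6·5 + 2/3·13 + 1/6·37 = 15.67
D (Min): min(13, 42, 27) = 13
Root (Max): max(-22, 15.67, 13) = 15.67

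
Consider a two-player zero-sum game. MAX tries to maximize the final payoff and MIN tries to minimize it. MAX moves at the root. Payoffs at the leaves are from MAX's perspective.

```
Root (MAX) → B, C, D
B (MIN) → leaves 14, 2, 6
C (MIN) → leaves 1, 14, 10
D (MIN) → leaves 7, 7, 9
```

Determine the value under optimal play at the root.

B (MIN): min(14, 2, 6) = 2
C (MIN): min(1, 14, 10) = 1
D (MIN): min(7, 7, 9) = 7
Root (MAX): max(2, 1, 7) = 7

7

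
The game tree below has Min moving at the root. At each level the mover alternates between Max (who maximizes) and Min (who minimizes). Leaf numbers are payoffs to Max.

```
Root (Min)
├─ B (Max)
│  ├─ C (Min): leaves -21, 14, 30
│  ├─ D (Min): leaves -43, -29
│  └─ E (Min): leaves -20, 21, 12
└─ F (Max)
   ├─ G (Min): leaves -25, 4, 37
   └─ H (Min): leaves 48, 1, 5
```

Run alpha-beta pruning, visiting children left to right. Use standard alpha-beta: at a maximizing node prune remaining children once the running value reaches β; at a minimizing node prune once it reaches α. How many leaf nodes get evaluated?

13

C [α=-∞,β=+∞]: v=-21
D [α=-21,β=+∞]: v=-43 after child 1 ≤ α → α-cutoff, skip 1
E [α=-21,β=+∞]: v=-20
B [α=-∞,β=+∞]: v=-20
G [α=-∞,β=-20]: v=-25
H [α=-25,β=-20]: v=1
F [α=-∞,β=-20]: v=1
Root [α=-∞,β=+∞]: v=-20
Leaves evaluated: 13 of 14.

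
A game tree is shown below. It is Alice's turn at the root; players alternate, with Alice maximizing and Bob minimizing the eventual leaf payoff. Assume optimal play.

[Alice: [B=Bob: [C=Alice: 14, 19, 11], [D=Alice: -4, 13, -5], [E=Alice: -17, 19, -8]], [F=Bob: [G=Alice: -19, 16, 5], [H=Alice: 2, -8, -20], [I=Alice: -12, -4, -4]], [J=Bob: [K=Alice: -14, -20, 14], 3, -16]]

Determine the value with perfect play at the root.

C (Alice): max(14, 19, 11) = 19
D (Alice): max(-4, 13, -5) = 13
E (Alice): max(-17, 19, -8) = 19
B (Bob): min(19, 13, 19) = 13
G (Alice): max(-19, 16, 5) = 16
H (Alice): max(2, -8, -20) = 2
I (Alice): max(-12, -4, -4) = -4
F (Bob): min(16, 2, -4) = -4
K (Alice): max(-14, -20, 14) = 14
J (Bob): min(14, 3, -16) = -16
Root (Alice): max(13, -4, -16) = 13

13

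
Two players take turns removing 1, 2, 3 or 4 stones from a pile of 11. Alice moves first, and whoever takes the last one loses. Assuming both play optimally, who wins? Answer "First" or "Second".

Positions where the player to move wins (W) vs loses (L):
i:   0  1  2  3  4  5  6  7  8  9 10 11
     W  L  W  W  W  W  L  W  W  W  W  L
Position 11 is L, so the second player wins.

Second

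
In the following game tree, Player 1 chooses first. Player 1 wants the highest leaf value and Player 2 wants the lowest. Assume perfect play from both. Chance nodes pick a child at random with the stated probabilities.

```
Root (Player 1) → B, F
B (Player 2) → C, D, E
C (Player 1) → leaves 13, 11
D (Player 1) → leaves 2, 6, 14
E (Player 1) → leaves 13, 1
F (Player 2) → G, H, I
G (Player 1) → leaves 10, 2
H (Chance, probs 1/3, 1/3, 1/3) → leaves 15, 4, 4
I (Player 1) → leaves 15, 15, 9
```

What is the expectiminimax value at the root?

13

C (Player 1): max(13, 11) = 13
D (Player 1): max(2, 6, 14) = 14
E (Player 1): max(13, 1) = 13
B (Player 2): min(13, 14, 13) = 13
G (Player 1): max(10, 2) = 10
H (Chance): 1/3·15 + 1/3·4 + 1/3·4 = 7.67
I (Player 1): max(15, 15, 9) = 15
F (Player 2): min(10, 7.67, 15) = 7.67
Root (Player 1): max(13, 7.67) = 13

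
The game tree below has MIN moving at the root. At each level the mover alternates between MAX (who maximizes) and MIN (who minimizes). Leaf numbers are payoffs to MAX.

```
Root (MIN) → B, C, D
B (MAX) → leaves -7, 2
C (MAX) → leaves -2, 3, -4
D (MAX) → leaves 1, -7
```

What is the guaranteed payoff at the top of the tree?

B (MAX): max(-7, 2) = 2
C (MAX): max(-2, 3, -4) = 3
D (MAX): max(1, -7) = 1
Root (MIN): min(2, 3, 1) = 1

1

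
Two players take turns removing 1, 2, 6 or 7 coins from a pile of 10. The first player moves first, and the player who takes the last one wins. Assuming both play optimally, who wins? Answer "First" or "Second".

First

W/L table (W = player to move can force a win):
i:   0  1  2  3  4  5  6  7  8  9 10
     L  W  W  L  W  W  W  W  L  W  W
Position 10 is W, so the first player wins.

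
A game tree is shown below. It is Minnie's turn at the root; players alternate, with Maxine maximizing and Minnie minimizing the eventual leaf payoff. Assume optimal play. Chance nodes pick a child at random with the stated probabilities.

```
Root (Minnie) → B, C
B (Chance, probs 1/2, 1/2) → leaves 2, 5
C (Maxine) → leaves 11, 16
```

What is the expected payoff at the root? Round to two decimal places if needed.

3.5

B (Chance): 1/2·2 + 1/2·5 = 3.5
C (Maxine): max(11, 16) = 16
Root (Minnie): min(3.5, 16) = 3.5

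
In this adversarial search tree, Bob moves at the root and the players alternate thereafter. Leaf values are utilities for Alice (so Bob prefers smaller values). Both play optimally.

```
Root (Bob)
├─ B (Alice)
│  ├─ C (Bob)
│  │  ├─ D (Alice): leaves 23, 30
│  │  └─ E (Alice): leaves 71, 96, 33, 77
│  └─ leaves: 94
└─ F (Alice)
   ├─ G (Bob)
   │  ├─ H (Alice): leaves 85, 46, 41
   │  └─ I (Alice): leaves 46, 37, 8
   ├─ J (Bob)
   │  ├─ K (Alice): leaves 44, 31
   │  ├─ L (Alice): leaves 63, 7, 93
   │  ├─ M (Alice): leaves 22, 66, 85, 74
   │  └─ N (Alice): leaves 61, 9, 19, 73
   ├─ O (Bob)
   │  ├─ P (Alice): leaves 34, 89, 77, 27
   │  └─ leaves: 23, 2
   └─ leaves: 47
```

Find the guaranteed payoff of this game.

47

D (Alice): max(23, 30) = 30
E (Alice): max(71, 96, 33, 77) = 96
C (Bob): min(30, 96) = 30
B (Alice): max(30, 94) = 94
H (Alice): max(85, 46, 41) = 85
I (Alice): max(46, 37, 8) = 46
G (Bob): min(85, 46) = 46
K (Alice): max(44, 31) = 44
L (Alice): max(63, 7, 93) = 93
M (Alice): max(22, 66, 85, 74) = 85
N (Alice): max(61, 9, 19, 73) = 73
J (Bob): min(44, 93, 85, 73) = 44
P (Alice): max(34, 89, 77, 27) = 89
O (Bob): min(89, 23, 2) = 2
F (Alice): max(46, 44, 2, 47) = 47
Root (Bob): min(94, 47) = 47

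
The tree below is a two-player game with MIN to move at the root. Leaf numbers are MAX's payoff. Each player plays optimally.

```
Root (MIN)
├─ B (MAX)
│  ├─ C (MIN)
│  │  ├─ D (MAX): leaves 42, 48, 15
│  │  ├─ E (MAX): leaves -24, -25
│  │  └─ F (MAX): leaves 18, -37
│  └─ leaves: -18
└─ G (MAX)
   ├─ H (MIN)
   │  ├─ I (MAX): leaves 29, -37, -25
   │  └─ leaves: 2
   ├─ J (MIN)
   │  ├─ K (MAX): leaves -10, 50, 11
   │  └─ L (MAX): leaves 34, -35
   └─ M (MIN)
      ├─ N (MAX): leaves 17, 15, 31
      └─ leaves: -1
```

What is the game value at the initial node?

-18

D (MAX): max(42, 48, 15) = 48
E (MAX): max(-24, -25) = -24
F (MAX): max(18, -37) = 18
C (MIN): min(48, -24, 18) = -24
B (MAX): max(-24, -18) = -18
I (MAX): max(29, -37, -25) = 29
H (MIN): min(29, 2) = 2
K (MAX): max(-10, 50, 11) = 50
L (MAX): max(34, -35) = 34
J (MIN): min(50, 34) = 34
N (MAX): max(17, 15, 31) = 31
M (MIN): min(31, -1) = -1
G (MAX): max(2, 34, -1) = 34
Root (MIN): min(-18, 34) = -18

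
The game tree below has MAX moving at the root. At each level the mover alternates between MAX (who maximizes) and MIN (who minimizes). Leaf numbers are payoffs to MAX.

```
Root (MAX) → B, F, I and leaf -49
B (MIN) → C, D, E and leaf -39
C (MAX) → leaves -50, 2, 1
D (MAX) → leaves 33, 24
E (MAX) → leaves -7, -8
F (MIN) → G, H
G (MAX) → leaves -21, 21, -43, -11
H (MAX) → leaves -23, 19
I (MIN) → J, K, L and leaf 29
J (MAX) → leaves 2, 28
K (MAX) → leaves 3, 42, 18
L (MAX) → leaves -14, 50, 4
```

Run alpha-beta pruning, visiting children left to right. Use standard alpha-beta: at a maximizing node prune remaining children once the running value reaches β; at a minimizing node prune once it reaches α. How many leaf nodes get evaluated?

21

C [α=-∞,β=+∞]: v=2
D [α=-∞,β=2]: v=33 after child 1 ≥ β → β-cutoff, skip 1
E [α=-∞,β=2]: v=-7
B [α=-∞,β=+∞]: v=-39
G [α=-39,β=+∞]: v=21
H [α=-39,β=21]: v=19
F [α=-39,β=+∞]: v=19
J [α=19,β=+∞]: v=28
K [α=19,β=28]: v=42 after child 2 ≥ β → β-cutoff, skip 1
L [α=19,β=28]: v=50 after child 2 ≥ β → β-cutoff, skip 1
I [α=19,β=+∞]: v=28
Root [α=-∞,β=+∞]: v=28
Leaves evaluated: 21 of 24.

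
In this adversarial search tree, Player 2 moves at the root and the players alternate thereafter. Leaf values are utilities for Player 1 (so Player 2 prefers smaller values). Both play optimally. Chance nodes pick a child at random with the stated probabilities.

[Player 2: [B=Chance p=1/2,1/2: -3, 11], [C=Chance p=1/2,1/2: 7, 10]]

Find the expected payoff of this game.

4

B (Chance): 1/2·-3 + 1/2·11 = 4
C (Chance): 1/2·7 + 1/2·10 = 8.5
Root (Player 2): min(4, 8.5) = 4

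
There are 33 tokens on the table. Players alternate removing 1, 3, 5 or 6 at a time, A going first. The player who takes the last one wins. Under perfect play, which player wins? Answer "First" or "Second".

Positions where the player to move wins (W) vs loses (L):
i:   0  1  2  3  4  5  6  7  8  9 10 11 12 13 14 15 16 17 18 19 20 21 22 23 24 25 26 27 28 29 30 31 32 33
     L  W  L  W  L  W  W  W  W  W  W  L  W  L  W  L  W  W  W  W  W  W  L  W  L  W  L  W  W  W  W  W  W  L
Position 33 is L, so the second player wins.

Second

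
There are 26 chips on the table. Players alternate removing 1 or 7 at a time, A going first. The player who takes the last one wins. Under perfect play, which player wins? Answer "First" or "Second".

Mark each pile size as W (mover wins) or L (mover loses):
i:   0  1  2  3  4  5  6  7  8  9 10 11 12 13 14 15 16 17 18 19 20 21 22 23 24 25 26
     L  W  L  W  L  W  L  W  L  W  L  W  L  W  L  W  L  W  L  W  L  W  L  W  L  W  L
Position 26 is L, so the second player wins.

Second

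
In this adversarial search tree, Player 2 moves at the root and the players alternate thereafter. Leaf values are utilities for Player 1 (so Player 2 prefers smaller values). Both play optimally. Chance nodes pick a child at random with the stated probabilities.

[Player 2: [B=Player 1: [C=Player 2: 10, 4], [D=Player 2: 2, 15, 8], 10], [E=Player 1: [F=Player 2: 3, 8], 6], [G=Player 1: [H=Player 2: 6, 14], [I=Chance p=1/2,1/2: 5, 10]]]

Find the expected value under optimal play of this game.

C (Player 2): min(10, 4) = 4
D (Player 2): min(2, 15, 8) = 2
B (Player 1): max(4, 2, 10) = 10
F (Player 2): min(3, 8) = 3
E (Player 1): max(3, 6) = 6
H (Player 2): min(6, 14) = 6
I (Chance): 1/2·5 + 1/2·10 = 7.5
G (Player 1): max(6, 7.5) = 7.5
Root (Player 2): min(10, 6, 7.5) = 6

6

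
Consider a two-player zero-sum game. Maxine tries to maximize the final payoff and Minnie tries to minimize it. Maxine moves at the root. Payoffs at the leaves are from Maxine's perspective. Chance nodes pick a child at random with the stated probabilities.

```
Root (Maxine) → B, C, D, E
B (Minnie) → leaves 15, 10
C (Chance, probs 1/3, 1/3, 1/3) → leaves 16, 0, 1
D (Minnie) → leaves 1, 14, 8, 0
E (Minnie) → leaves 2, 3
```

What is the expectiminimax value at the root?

10

B (Minnie): min(15, 10) = 10
C (Chance): 1/3·16 + 1/3·0 + 1/3·1 = 5.67
D (Minnie): min(1, 14, 8, 0) = 0
E (Minnie): min(2, 3) = 2
Root (Maxine): max(10, 5.67, 0, 2) = 10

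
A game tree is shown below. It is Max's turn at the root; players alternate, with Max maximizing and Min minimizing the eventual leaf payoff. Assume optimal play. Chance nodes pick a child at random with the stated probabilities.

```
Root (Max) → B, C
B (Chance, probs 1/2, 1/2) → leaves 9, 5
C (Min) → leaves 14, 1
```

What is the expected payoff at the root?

B (Chance): 1/2·9 + 1/2·5 = 7
C (Min): min(14, 1) = 1
Root (Max): max(7, 1) = 7

7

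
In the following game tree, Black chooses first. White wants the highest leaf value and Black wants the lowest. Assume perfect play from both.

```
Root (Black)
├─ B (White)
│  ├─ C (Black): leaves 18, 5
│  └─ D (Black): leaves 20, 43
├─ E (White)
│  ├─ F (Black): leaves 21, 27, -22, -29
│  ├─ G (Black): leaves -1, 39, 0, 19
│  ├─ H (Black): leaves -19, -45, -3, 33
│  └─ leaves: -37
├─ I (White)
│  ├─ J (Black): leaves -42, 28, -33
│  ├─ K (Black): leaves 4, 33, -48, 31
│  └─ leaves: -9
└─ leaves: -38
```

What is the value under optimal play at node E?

-1

F: min(21, 27, -22, -29) = -29
G: min(-1, 39, 0, 19) = -1
H: min(-19, -45, -3, 33) = -45
E: max(-29, -1, -45, -37) = -1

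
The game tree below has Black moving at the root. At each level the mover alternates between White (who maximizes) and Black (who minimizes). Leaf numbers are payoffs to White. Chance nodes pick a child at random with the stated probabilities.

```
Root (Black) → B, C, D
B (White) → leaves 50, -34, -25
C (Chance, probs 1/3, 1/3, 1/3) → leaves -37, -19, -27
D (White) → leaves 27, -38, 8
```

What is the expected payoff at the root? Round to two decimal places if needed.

B (White): max(50, -34, -25) = 50
C (Chance): 1/3·-37 + 1/3·-19 + 1/3·-27 = -27.67
D (White): max(27, -38, 8) = 27
Root (Black): min(50, -27.67, 27) = -27.67

-27.67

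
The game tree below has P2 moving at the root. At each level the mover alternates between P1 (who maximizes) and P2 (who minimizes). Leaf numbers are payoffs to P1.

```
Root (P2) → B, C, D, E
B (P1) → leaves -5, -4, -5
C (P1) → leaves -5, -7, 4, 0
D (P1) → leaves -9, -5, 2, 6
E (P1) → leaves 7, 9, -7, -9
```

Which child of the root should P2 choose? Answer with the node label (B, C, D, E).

B (P1): max(-5, -4, -5) = -4
C (P1): max(-5, -7, 4, 0) = 4
D (P1): max(-9, -5, 2, 6) = 6
E (P1): max(7, 9, -7, -9) = 9
Root (P2): min(-4, 4, 6, 9) = -4
P2 picks the child with the lowest value: B (value -4).

B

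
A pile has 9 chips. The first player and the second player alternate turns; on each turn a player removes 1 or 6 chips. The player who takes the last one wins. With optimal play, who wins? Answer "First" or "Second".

Mark each pile size as W (mover wins) or L (mover loses):
i:   0  1  2  3  4  5  6  7  8  9
     L  W  L  W  L  W  W  L  W  L
Position 9 is L, so the second player wins.

Second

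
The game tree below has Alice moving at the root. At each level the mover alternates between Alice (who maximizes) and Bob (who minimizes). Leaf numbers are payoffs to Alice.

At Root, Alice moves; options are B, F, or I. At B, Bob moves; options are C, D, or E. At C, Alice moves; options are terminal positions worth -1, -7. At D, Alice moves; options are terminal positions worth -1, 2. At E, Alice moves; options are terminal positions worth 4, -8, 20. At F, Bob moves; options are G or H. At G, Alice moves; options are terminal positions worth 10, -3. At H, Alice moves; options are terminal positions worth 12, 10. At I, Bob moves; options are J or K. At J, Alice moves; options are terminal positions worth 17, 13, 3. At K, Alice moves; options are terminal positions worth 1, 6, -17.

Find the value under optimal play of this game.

C (Alice): max(-1, -7) = -1
D (Alice): max(-1, 2) = 2
E (Alice): max(4, -8, 20) = 20
B (Bob): min(-1, 2, 20) = -1
G (Alice): max(10, -3) = 10
H (Alice): max(12, 10) = 12
F (Bob): min(10, 12) = 10
J (Alice): max(17, 13, 3) = 17
K (Alice): max(1, 6, -17) = 6
I (Bob): min(17, 6) = 6
Root (Alice): max(-1, 10, 6) = 10

10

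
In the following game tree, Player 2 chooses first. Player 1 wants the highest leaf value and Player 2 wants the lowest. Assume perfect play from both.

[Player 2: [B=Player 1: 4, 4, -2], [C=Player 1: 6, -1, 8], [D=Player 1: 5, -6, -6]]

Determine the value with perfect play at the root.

4

B (Player 1): max(4, 4, -2) = 4
C (Player 1): max(6, -1, 8) = 8
D (Player 1): max(5, -6, -6) = 5
Root (Player 2): min(4, 8, 5) = 4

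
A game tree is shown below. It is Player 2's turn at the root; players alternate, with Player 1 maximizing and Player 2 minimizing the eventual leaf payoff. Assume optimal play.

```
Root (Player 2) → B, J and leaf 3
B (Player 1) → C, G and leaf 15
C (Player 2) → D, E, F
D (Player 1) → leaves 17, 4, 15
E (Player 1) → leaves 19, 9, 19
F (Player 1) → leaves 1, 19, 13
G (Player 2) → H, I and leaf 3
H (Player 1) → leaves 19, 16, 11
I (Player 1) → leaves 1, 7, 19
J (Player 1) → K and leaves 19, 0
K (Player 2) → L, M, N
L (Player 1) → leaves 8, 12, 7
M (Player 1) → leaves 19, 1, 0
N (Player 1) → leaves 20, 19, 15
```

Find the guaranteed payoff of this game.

3

D (Player 1): max(17, 4, 15) = 17
E (Player 1): max(19, 9, 19) = 19
F (Player 1): max(1, 19, 13) = 19
C (Player 2): min(17, 19, 19) = 17
H (Player 1): max(19, 16, 11) = 19
I (Player 1): max(1, 7, 19) = 19
G (Player 2): min(19, 19, 3) = 3
B (Player 1): max(17, 3, 15) = 17
L (Player 1): max(8, 12, 7) = 12
M (Player 1): max(19, 1, 0) = 19
N (Player 1): max(20, 19, 15) = 20
K (Player 2): min(12, 19, 20) = 12
J (Player 1): max(12, 19, 0) = 19
Root (Player 2): min(17, 19, 3) = 3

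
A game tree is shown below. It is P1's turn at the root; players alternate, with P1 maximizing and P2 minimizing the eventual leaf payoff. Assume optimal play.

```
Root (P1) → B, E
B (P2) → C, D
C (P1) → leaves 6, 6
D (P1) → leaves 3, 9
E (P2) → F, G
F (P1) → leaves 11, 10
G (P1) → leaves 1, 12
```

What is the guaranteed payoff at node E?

11

F: max(11, 10) = 11
G: max(1, 12) = 12
E: min(11, 12) = 11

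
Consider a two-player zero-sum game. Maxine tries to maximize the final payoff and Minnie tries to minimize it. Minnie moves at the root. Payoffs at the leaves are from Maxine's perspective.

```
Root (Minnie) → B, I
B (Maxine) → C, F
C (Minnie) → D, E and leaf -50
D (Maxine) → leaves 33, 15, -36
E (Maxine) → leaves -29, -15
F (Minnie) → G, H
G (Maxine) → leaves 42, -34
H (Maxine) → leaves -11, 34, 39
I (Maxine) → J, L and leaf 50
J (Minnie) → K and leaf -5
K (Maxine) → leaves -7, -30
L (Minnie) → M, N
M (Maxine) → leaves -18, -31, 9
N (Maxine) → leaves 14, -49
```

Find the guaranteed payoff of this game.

D (Maxine): max(33, 15, -36) = 33
E (Maxine): max(-29, -15) = -15
C (Minnie): min(33, -15, -50) = -50
G (Maxine): max(42, -34) = 42
H (Maxine): max(-11, 34, 39) = 39
F (Minnie): min(42, 39) = 39
B (Maxine): max(-50, 39) = 39
K (Maxine): max(-7, -30) = -7
J (Minnie): min(-7, -5) = -7
M (Maxine): max(-18, -31, 9) = 9
N (Maxine): max(14, -49) = 14
L (Minnie): min(9, 14) = 9
I (Maxine): max(-7, 9, 50) = 50
Root (Minnie): min(39, 50) = 39

39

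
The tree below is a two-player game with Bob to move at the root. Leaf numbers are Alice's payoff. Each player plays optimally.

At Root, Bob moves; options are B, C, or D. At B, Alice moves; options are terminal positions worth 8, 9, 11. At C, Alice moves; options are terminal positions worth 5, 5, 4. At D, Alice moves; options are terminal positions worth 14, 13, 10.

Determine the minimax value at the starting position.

5

B (Alice): max(8, 9, 11) = 11
C (Alice): max(5, 5, 4) = 5
D (Alice): max(14, 13, 10) = 14
Root (Bob): min(11, 5, 14) = 5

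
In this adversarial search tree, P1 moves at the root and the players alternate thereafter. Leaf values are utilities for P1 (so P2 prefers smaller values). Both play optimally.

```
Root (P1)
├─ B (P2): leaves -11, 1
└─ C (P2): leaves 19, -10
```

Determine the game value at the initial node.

-10

B (P2): min(-11, 1) = -11
C (P2): min(19, -10) = -10
Root (P1): max(-11, -10) = -10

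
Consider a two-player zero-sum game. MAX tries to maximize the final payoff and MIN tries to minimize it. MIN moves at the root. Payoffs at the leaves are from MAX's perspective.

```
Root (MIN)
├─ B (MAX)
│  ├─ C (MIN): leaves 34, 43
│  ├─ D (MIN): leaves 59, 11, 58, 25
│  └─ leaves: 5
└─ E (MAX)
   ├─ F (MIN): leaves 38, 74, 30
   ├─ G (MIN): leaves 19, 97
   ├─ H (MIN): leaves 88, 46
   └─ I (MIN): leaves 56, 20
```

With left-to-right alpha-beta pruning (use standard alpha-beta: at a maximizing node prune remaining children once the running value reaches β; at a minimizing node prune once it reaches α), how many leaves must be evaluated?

11

C [α=-∞,β=+∞]: v=34
D [α=34,β=+∞]: v=11 after child 2 ≤ α → α-cutoff, skip 2
B [α=-∞,β=+∞]: v=34
F [α=-∞,β=34]: v=30
G [α=30,β=34]: v=19 after child 1 ≤ α → α-cutoff, skip 1
H [α=30,β=34]: v=46
E [α=-∞,β=34]: v=46 after child 3 ≥ β → β-cutoff, skip 1
Root [α=-∞,β=+∞]: v=34
Leaves evaluated: 11 of 16.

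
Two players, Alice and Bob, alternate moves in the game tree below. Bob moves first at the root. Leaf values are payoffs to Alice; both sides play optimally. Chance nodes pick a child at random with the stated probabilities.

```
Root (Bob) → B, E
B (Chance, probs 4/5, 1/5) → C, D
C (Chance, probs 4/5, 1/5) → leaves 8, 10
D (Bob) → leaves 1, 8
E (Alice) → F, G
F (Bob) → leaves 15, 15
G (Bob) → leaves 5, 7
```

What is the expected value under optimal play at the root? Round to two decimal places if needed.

C (Chance): 4/5·8 + 1/5·10 = 8.4
D (Bob): min(1, 8) = 1
B (Chance): 4/5·8.4 + 1/5·1 = 6.92
F (Bob): min(15, 15) = 15
G (Bob): min(5, 7) = 5
E (Alice): max(15, 5) = 15
Root (Bob): min(6.92, 15) = 6.92

6.92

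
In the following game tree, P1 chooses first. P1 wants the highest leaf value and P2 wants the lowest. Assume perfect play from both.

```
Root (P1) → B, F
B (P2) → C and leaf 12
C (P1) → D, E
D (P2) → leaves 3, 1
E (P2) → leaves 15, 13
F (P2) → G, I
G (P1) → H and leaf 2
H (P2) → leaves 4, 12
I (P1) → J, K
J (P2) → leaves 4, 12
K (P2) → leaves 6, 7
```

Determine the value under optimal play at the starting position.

12

D (P2): min(3, 1) = 1
E (P2): min(15, 13) = 13
C (P1): max(1, 13) = 13
B (P2): min(13, 12) = 12
H (P2): min(4, 12) = 4
G (P1): max(4, 2) = 4
J (P2): min(4, 12) = 4
K (P2): min(6, 7) = 6
I (P1): max(4, 6) = 6
F (P2): min(4, 6) = 4
Root (P1): max(12, 4) = 12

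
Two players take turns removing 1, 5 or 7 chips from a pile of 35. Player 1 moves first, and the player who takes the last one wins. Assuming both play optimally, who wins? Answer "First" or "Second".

First

Positions where the player to move wins (W) vs loses (L):
i:   0  1  2  3  4  5  6  7  8  9 10 11 12 13 14 15 16 17 18 19 20 21 22 23 24 25 26 27 28 29 30 31 32 33 34 35
     L  W  L  W  L  W  L  W  L  W  L  W  L  W  L  W  L  W  L  W  L  W  L  W  L  W  L  W  L  W  L  W  L  W  L  W
Position 35 is W, so the first player wins.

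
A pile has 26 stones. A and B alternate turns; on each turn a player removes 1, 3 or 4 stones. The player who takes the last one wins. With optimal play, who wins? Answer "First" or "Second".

Mark each pile size as W (mover wins) or L (mover loses):
i:   0  1  2  3  4  5  6  7  8  9 10 11 12 13 14 15 16 17 18 19 20 21 22 23 24 25 26
     L  W  L  W  W  W  W  L  W  L  W  W  W  W  L  W  L  W  W  W  W  L  W  L  W  W  W
Position 26 is W, so the first player wins.

First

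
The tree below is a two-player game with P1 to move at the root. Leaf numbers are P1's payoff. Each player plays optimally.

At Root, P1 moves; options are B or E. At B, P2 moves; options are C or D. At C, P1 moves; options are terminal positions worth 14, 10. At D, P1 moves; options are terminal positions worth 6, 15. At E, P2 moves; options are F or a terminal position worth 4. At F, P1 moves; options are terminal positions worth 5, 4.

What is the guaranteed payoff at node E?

F: max(5, 4) = 5
E: min(5, 4) = 4

4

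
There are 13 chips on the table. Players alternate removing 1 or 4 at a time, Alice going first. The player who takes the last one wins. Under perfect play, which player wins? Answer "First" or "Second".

First

i:   0  1  2  3  4  5  6  7  8  9 10 11 12 13
     L  W  L  W  W  L  W  L  W  W  L  W  L  W
Position 13 is W, so the first player wins.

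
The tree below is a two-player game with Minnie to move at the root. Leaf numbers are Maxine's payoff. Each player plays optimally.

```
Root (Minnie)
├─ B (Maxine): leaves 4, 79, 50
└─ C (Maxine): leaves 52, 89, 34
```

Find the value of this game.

B (Maxine): max(4, 79, 50) = 79
C (Maxine): max(52, 89, 34) = 89
Root (Minnie): min(79, 89) = 79

79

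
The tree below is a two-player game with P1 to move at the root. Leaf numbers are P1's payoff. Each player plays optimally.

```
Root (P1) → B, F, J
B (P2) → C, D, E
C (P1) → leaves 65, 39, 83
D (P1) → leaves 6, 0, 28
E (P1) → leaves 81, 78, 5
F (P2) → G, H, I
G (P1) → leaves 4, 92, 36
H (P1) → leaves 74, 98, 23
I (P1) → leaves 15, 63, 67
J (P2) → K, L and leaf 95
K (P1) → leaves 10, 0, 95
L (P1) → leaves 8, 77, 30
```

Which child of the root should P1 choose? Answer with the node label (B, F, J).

J

C (P1): max(65, 39, 83) = 83
D (P1): max(6, 0, 28) = 28
E (P1): max(81, 78, 5) = 81
B (P2): min(83, 28, 81) = 28
G (P1): max(4, 92, 36) = 92
H (P1): max(74, 98, 23) = 98
I (P1): max(15, 63, 67) = 67
F (P2): min(92, 98, 67) = 67
K (P1): max(10, 0, 95) = 95
L (P1): max(8, 77, 30) = 77
J (P2): min(95, 77, 95) = 77
Root (P1): max(28, 67, 77) = 77
P1 picks the child with the highest value: J (value 77).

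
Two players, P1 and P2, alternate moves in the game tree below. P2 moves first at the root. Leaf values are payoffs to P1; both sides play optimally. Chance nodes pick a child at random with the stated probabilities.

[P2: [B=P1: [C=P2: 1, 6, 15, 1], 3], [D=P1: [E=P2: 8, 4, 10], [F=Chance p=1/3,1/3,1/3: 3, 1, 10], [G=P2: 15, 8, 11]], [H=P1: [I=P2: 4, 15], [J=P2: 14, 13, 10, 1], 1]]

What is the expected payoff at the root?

C (P2): min(1, 6, 15, 1) = 1
B (P1): max(1, 3) = 3
E (P2): min(8, 4, 10) = 4
F (Chance): 1/3·3 + 1/3·1 + 1/3·10 = 4.67
G (P2): min(15, 8, 11) = 8
D (P1): max(4, 4.67, 8) = 8
I (P2): min(4, 15) = 4
J (P2): min(14, 13, 10, 1) = 1
H (P1): max(4, 1, 1) = 4
Root (P2): min(3, 8, 4) = 3

3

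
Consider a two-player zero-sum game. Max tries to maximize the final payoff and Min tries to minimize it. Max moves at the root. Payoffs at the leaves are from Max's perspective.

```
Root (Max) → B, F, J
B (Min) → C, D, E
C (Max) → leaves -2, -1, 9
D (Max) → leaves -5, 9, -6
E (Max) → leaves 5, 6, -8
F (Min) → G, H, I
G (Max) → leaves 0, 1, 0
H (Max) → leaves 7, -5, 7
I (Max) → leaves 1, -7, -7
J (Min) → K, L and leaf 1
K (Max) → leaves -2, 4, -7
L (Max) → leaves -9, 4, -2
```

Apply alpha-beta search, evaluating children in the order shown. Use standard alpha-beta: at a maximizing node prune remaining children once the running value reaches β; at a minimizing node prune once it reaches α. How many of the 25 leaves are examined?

14

C [α=-∞,β=+∞]: v=9
D [α=-∞,β=9]: v=9 after child 2 ≥ β → β-cutoff, skip 1
E [α=-∞,β=9]: v=6
B [α=-∞,β=+∞]: v=6
G [α=6,β=+∞]: v=1
F [α=6,β=+∞]: v=1 after child 1 ≤ α → α-cutoff, skip 2
K [α=6,β=+∞]: v=4
J [α=6,β=+∞]: v=4 after child 1 ≤ α → α-cutoff, skip 2
Root [α=-∞,β=+∞]: v=6
Leaves evaluated: 14 of 25.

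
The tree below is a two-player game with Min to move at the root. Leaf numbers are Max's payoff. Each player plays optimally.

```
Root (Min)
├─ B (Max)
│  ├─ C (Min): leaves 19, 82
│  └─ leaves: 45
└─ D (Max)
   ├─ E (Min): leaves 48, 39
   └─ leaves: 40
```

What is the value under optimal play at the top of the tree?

C (Min): min(19, 82) = 19
B (Max): max(19, 45) = 45
E (Min): min(48, 39) = 39
D (Max): max(39, 40) = 40
Root (Min): min(45, 40) = 40

40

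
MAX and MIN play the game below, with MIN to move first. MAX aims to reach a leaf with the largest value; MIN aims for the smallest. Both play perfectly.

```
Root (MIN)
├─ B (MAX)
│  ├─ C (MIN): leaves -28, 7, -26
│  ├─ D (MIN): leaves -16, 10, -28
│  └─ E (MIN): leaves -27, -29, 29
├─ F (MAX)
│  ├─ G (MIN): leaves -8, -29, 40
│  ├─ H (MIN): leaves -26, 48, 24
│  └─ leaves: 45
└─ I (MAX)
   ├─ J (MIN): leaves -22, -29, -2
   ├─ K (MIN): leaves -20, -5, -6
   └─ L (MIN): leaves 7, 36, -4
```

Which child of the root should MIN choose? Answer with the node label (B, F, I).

C (MIN): min(-28, 7, -26) = -28
D (MIN): min(-16, 10, -28) = -28
E (MIN): min(-27, -29, 29) = -29
B (MAX): max(-28, -28, -29) = -28
G (MIN): min(-8, -29, 40) = -29
H (MIN): min(-26, 48, 24) = -26
F (MAX): max(-29, -26, 45) = 45
J (MIN): min(-22, -29, -2) = -29
K (MIN): min(-20, -5, -6) = -20
L (MIN): min(7, 36, -4) = -4
I (MAX): max(-29, -20, -4) = -4
Root (MIN): min(-28, 45, -4) = -28
MIN picks the child with the lowest value: B (value -28).

B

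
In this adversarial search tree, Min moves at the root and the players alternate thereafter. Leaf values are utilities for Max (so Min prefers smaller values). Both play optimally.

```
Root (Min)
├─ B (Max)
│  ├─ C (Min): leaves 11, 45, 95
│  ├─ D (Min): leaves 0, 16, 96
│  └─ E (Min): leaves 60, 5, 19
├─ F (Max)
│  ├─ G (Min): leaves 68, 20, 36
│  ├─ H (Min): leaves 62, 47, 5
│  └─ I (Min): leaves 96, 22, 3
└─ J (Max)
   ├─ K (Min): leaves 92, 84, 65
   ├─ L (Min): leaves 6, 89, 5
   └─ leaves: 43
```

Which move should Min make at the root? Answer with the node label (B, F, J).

C (Min): min(11, 45, 95) = 11
D (Min): min(0, 16, 96) = 0
E (Min): min(60, 5, 19) = 5
B (Max): max(11, 0, 5) = 11
G (Min): min(68, 20, 36) = 20
H (Min): min(62, 47, 5) = 5
I (Min): min(96, 22, 3) = 3
F (Max): max(20, 5, 3) = 20
K (Min): min(92, 84, 65) = 65
L (Min): min(6, 89, 5) = 5
J (Max): max(65, 5, 43) = 65
Root (Min): min(11, 20, 65) = 11
Min picks the child with the lowest value: B (value 11).

B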